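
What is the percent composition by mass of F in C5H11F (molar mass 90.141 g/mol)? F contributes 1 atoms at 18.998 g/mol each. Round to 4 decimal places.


pct = 100 * (n_elem * M_elem) / M_total
mass_contribution = 1 * 18.998 = 18.998 g/mol
pct = 100 * 18.998 / 90.141
pct = 21.07587003 %, rounded to 4 dp:

21.0759 %


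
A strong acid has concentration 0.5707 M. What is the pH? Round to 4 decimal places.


A strong acid dissociates completely, so [H+] equals the given concentration.
pH = -log10([H+]) = -log10(0.5707)
pH = 0.24359213, rounded to 4 dp:

0.2436


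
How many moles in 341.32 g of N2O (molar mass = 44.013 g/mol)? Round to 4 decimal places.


n = mass / M
n = 341.32 / 44.013
n = 7.75498148 mol, rounded to 4 dp:

7.7550 mol


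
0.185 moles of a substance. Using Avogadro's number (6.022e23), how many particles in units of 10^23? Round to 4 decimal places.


N = n * NA, then divide by 1e23 for the requested units.
N / 1e23 = n * 6.022
N / 1e23 = 0.185 * 6.022
N / 1e23 = 1.11407, rounded to 4 dp:

1.1141


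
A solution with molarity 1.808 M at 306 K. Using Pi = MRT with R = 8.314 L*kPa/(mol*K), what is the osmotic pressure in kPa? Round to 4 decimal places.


Osmotic pressure (van't Hoff): Pi = M*R*T.
RT = 8.314 * 306 = 2544.084
Pi = 1.808 * 2544.084
Pi = 4599.703872 kPa, rounded to 4 dp:

4599.7039 kPa


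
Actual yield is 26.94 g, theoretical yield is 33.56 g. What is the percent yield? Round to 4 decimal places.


% yield = 100 * actual / theoretical
% yield = 100 * 26.94 / 33.56
% yield = 80.27413588 %, rounded to 4 dp:

80.2741 %


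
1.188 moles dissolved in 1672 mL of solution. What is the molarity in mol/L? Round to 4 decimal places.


Convert volume to liters: V_L = V_mL / 1000.
V_L = 1672 / 1000 = 1.672 L
M = n / V_L = 1.188 / 1.672
M = 0.71052632 mol/L, rounded to 4 dp:

0.7105 mol/L


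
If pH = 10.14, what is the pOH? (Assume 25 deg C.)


At 25 deg C, pH + pOH = 14.
pOH = 14 - pH = 14 - 10.14
pOH = 3.86:

3.86


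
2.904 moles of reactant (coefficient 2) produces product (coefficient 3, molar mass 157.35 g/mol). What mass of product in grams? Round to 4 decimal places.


Use the coefficient ratio to convert reactant moles to product moles, then multiply by the product's molar mass.
moles_P = moles_R * (coeff_P / coeff_R) = 2.904 * (3/2) = 4.356
mass_P = moles_P * M_P = 4.356 * 157.35
mass_P = 685.4166 g, rounded to 4 dp:

685.4166 g


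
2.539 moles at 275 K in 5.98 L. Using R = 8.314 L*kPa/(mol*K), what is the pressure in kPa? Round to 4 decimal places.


PV = nRT, solve for P = nRT / V.
nRT = 2.539 * 8.314 * 275 = 5805.0427
P = 5805.0427 / 5.98
P = 970.74292642 kPa, rounded to 4 dp:

970.7429 kPa


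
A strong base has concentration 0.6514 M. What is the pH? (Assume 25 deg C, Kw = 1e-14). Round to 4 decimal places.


A strong base dissociates completely, so [OH-] equals the given concentration.
pOH = -log10([OH-]) = -log10(0.6514) = 0.186152
pH = 14 - pOH = 14 - 0.186152
pH = 13.813848, rounded to 4 dp:

13.8138


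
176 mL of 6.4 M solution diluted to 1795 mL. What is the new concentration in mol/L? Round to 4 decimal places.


Dilution: M1*V1 = M2*V2, solve for M2.
M2 = M1*V1 / V2
M2 = 6.4 * 176 / 1795
M2 = 1126.4 / 1795
M2 = 0.62752089 mol/L, rounded to 4 dp:

0.6275 mol/L


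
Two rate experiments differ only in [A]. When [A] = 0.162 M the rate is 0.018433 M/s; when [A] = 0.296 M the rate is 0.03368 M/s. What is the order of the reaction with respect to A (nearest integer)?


Rate is proportional to [A]^n, so rate2/rate1 = ([A]2/[A]1)^n. Take logs to solve for n.
rate2/rate1 = 0.03368 / 0.018433 = 1.8272
[A]2/[A]1 = 0.296 / 0.162 = 1.8272
n = ln(1.8272) / ln(1.8272) = 1.0
Nearest integer order:

1


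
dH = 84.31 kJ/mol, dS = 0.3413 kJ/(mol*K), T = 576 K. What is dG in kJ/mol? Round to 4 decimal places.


Gibbs: dG = dH - T*dS (consistent units, dS already in kJ/(mol*K)).
T*dS = 576 * 0.3413 = 196.5888
dG = 84.31 - (196.5888)
dG = -112.2788 kJ/mol, rounded to 4 dp:

-112.2788 kJ/mol


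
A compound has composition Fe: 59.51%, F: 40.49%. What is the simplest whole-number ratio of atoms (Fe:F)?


Assume 100 g of compound, divide each mass% by atomic mass to get moles, then normalize by the smallest to get a raw atom ratio.
Moles per 100 g: Fe: 59.51/55.845 = 1.0656, F: 40.49/18.998 = 2.1313
Raw ratio (divide by min = 1.0656): Fe: 1.0, F: 2.0
Multiply by 1 to clear fractions: Fe: 1.0 ~= 1, F: 2.0 ~= 2
Reduce by GCD to get the simplest whole-number ratio:

1:2


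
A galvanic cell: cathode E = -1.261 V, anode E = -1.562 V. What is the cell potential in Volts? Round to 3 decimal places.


Standard cell potential: E_cell = E_cathode - E_anode.
E_cell = -1.261 - (-1.562)
E_cell = 0.301 V, rounded to 3 dp:

0.301 V


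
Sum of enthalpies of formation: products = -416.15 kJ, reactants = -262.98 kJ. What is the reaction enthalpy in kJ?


dH_rxn = sum(dH_f products) - sum(dH_f reactants)
dH_rxn = -416.15 - (-262.98)
dH_rxn = -153.17 kJ:

-153.17 kJ


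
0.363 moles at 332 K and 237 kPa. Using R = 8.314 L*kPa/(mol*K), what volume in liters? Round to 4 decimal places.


PV = nRT, solve for V = nRT / P.
nRT = 0.363 * 8.314 * 332 = 1001.97
V = 1001.97 / 237
V = 4.22772152 L, rounded to 4 dp:

4.2277 L


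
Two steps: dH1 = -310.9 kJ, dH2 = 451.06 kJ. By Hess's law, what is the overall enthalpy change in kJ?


Hess's law: enthalpy is a state function, so add the step enthalpies.
dH_total = dH1 + dH2 = -310.9 + (451.06)
dH_total = 140.16 kJ:

140.16 kJ


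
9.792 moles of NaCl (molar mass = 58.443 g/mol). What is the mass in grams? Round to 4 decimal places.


mass = n * M
mass = 9.792 * 58.443
mass = 572.273856 g, rounded to 4 dp:

572.2739 g


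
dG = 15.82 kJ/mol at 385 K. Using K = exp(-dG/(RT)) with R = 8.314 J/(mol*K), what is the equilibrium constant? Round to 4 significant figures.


dG is in kJ/mol; multiply by 1000 to match R in J/(mol*K).
RT = 8.314 * 385 = 3200.89 J/mol
exponent = -dG*1000 / (RT) = -(15.82*1000) / 3200.89 = -4.9423754
K = exp(-4.9423754)
K = 0.0071376235, rounded to 4 significant figures:

0.007138


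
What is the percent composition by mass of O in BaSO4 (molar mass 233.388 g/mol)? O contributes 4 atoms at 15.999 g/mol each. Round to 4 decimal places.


pct = 100 * (n_elem * M_elem) / M_total
mass_contribution = 4 * 15.999 = 63.996 g/mol
pct = 100 * 63.996 / 233.388
pct = 27.42043293 %, rounded to 4 dp:

27.4204 %


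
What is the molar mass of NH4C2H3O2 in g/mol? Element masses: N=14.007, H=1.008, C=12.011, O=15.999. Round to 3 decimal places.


M = sum(count * atomic_mass) over atoms.
M = 1*14.007 + 7*1.008 + 2*12.011 + 2*15.999
M = 14.007 + 7.056 + 24.022 + 31.998
M = 77.083 g/mol, rounded to 3 dp:

77.083 g/mol


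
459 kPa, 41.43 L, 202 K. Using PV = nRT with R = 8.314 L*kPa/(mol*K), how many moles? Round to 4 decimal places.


PV = nRT, solve for n = PV / (RT).
PV = 459 * 41.43 = 19016.37
RT = 8.314 * 202 = 1679.428
n = 19016.37 / 1679.428
n = 11.32312311 mol, rounded to 4 dp:

11.3231 mol


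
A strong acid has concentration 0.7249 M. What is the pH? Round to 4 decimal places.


A strong acid dissociates completely, so [H+] equals the given concentration.
pH = -log10([H+]) = -log10(0.7249)
pH = 0.1397219, rounded to 4 dp:

0.1397


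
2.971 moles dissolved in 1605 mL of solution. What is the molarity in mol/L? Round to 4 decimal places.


Convert volume to liters: V_L = V_mL / 1000.
V_L = 1605 / 1000 = 1.605 L
M = n / V_L = 2.971 / 1.605
M = 1.85109034 mol/L, rounded to 4 dp:

1.8511 mol/L


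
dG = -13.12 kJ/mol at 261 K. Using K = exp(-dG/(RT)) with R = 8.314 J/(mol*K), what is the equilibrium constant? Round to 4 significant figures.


dG is in kJ/mol; multiply by 1000 to match R in J/(mol*K).
RT = 8.314 * 261 = 2169.954 J/mol
exponent = -dG*1000 / (RT) = -(-13.12*1000) / 2169.954 = 6.04621112
K = exp(6.04621112)
K = 422.50916, rounded to 4 significant figures:

422.5


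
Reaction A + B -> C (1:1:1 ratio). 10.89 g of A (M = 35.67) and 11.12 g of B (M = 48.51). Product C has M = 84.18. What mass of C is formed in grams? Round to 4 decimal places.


Find moles of each reactant; the smaller value is the limiting reagent in a 1:1:1 reaction, so moles_C equals moles of the limiter.
n_A = mass_A / M_A = 10.89 / 35.67 = 0.305299 mol
n_B = mass_B / M_B = 11.12 / 48.51 = 0.229231 mol
Limiting reagent: B (smaller), n_limiting = 0.229231 mol
mass_C = n_limiting * M_C = 0.229231 * 84.18
mass_C = 19.29666558 g, rounded to 4 dp:

19.2967 g


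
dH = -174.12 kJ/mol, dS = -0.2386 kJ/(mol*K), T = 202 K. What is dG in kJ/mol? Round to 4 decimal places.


Gibbs: dG = dH - T*dS (consistent units, dS already in kJ/(mol*K)).
T*dS = 202 * -0.2386 = -48.1972
dG = -174.12 - (-48.1972)
dG = -125.9228 kJ/mol, rounded to 4 dp:

-125.9228 kJ/mol


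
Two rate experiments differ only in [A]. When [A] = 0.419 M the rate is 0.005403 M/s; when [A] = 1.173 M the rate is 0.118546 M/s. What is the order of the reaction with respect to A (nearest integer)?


Rate is proportional to [A]^n, so rate2/rate1 = ([A]2/[A]1)^n. Take logs to solve for n.
rate2/rate1 = 0.118546 / 0.005403 = 21.9408
[A]2/[A]1 = 1.173 / 0.419 = 2.7995
n = ln(21.9408) / ln(2.7995) = 3.0
Nearest integer order:

3


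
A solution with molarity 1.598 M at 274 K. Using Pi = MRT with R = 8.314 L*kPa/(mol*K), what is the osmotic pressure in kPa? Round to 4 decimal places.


Osmotic pressure (van't Hoff): Pi = M*R*T.
RT = 8.314 * 274 = 2278.036
Pi = 1.598 * 2278.036
Pi = 3640.301528 kPa, rounded to 4 dp:

3640.3015 kPa


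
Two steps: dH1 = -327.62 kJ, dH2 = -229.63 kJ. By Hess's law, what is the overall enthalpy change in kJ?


Hess's law: enthalpy is a state function, so add the step enthalpies.
dH_total = dH1 + dH2 = -327.62 + (-229.63)
dH_total = -557.25 kJ:

-557.25 kJ


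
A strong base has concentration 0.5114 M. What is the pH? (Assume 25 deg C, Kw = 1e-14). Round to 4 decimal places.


A strong base dissociates completely, so [OH-] equals the given concentration.
pOH = -log10([OH-]) = -log10(0.5114) = 0.291239
pH = 14 - pOH = 14 - 0.291239
pH = 13.708761, rounded to 4 dp:

13.7088


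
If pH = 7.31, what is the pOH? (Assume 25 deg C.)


At 25 deg C, pH + pOH = 14.
pOH = 14 - pH = 14 - 7.31
pOH = 6.69:

6.69


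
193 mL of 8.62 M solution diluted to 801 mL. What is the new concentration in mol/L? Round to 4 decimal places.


Dilution: M1*V1 = M2*V2, solve for M2.
M2 = M1*V1 / V2
M2 = 8.62 * 193 / 801
M2 = 1663.66 / 801
M2 = 2.07697878 mol/L, rounded to 4 dp:

2.0770 mol/L


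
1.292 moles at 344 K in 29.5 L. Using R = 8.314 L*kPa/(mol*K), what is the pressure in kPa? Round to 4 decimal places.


PV = nRT, solve for P = nRT / V.
nRT = 1.292 * 8.314 * 344 = 3695.1407
P = 3695.1407 / 29.5
P = 125.25900678 kPa, rounded to 4 dp:

125.2590 kPa


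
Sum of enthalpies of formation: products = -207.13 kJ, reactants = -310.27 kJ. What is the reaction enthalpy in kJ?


dH_rxn = sum(dH_f products) - sum(dH_f reactants)
dH_rxn = -207.13 - (-310.27)
dH_rxn = 103.14 kJ:

103.14 kJ


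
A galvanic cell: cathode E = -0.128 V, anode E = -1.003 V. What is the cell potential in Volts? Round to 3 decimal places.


Standard cell potential: E_cell = E_cathode - E_anode.
E_cell = -0.128 - (-1.003)
E_cell = 0.875 V, rounded to 3 dp:

0.875 V


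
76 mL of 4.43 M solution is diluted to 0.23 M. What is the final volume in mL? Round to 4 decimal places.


Dilution: M1*V1 = M2*V2, solve for V2.
V2 = M1*V1 / M2
V2 = 4.43 * 76 / 0.23
V2 = 336.68 / 0.23
V2 = 1463.82608696 mL, rounded to 4 dp:

1463.8261 mL


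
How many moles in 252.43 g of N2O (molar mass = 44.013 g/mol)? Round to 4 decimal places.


n = mass / M
n = 252.43 / 44.013
n = 5.73535092 mol, rounded to 4 dp:

5.7354 mol


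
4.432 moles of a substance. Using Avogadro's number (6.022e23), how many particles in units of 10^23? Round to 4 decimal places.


N = n * NA, then divide by 1e23 for the requested units.
N / 1e23 = n * 6.022
N / 1e23 = 4.432 * 6.022
N / 1e23 = 26.689504, rounded to 4 dp:

26.6895


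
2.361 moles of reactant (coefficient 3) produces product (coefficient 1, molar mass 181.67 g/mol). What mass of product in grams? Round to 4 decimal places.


Use the coefficient ratio to convert reactant moles to product moles, then multiply by the product's molar mass.
moles_P = moles_R * (coeff_P / coeff_R) = 2.361 * (1/3) = 0.787
mass_P = moles_P * M_P = 0.787 * 181.67
mass_P = 142.97429 g, rounded to 4 dp:

142.9743 g


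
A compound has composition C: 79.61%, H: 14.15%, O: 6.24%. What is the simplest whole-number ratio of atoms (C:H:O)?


Assume 100 g of compound, divide each mass% by atomic mass to get moles, then normalize by the smallest to get a raw atom ratio.
Moles per 100 g: C: 79.61/12.011 = 6.6281, H: 14.15/1.008 = 14.0377, O: 6.24/15.999 = 0.39
Raw ratio (divide by min = 0.39): C: 16.994, H: 35.992, O: 1.0
Multiply by 1 to clear fractions: C: 16.994 ~= 17, H: 35.992 ~= 36, O: 1.0 ~= 1
Reduce by GCD to get the simplest whole-number ratio:

17:36:1


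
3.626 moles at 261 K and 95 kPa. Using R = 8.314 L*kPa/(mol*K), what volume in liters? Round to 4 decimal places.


PV = nRT, solve for V = nRT / P.
nRT = 3.626 * 8.314 * 261 = 7868.2532
V = 7868.2532 / 95
V = 82.82371789 L, rounded to 4 dp:

82.8237 L


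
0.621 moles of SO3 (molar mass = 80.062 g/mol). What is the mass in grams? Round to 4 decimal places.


mass = n * M
mass = 0.621 * 80.062
mass = 49.718502 g, rounded to 4 dp:

49.7185 g


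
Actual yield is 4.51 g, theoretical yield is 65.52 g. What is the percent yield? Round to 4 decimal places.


% yield = 100 * actual / theoretical
% yield = 100 * 4.51 / 65.52
% yield = 6.88339438 %, rounded to 4 dp:

6.8834 %


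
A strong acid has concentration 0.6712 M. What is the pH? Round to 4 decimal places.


A strong acid dissociates completely, so [H+] equals the given concentration.
pH = -log10([H+]) = -log10(0.6712)
pH = 0.17314805, rounded to 4 dp:

0.1731


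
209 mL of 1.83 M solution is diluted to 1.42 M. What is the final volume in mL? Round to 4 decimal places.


Dilution: M1*V1 = M2*V2, solve for V2.
V2 = M1*V1 / M2
V2 = 1.83 * 209 / 1.42
V2 = 382.47 / 1.42
V2 = 269.34507042 mL, rounded to 4 dp:

269.3451 mL


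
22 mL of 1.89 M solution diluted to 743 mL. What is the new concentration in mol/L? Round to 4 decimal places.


Dilution: M1*V1 = M2*V2, solve for M2.
M2 = M1*V1 / V2
M2 = 1.89 * 22 / 743
M2 = 41.58 / 743
M2 = 0.05596231 mol/L, rounded to 4 dp:

0.0560 mol/L


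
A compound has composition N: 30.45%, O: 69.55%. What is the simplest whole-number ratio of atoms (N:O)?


Assume 100 g of compound, divide each mass% by atomic mass to get moles, then normalize by the smallest to get a raw atom ratio.
Moles per 100 g: N: 30.45/14.007 = 2.1739, O: 69.55/15.999 = 4.3471
Raw ratio (divide by min = 2.1739): N: 1.0, O: 2.0
Multiply by 1 to clear fractions: N: 1.0 ~= 1, O: 2.0 ~= 2
Reduce by GCD to get the simplest whole-number ratio:

1:2


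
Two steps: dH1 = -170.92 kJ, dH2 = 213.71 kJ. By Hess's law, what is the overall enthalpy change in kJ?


Hess's law: enthalpy is a state function, so add the step enthalpies.
dH_total = dH1 + dH2 = -170.92 + (213.71)
dH_total = 42.79 kJ:

42.79 kJ


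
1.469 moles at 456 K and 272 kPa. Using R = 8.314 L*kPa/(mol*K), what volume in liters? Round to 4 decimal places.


PV = nRT, solve for V = nRT / P.
nRT = 1.469 * 8.314 * 456 = 5569.2493
V = 5569.2493 / 272
V = 20.47518125 L, rounded to 4 dp:

20.4752 L


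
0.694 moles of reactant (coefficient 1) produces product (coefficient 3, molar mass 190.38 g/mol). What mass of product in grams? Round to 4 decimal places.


Use the coefficient ratio to convert reactant moles to product moles, then multiply by the product's molar mass.
moles_P = moles_R * (coeff_P / coeff_R) = 0.694 * (3/1) = 2.082
mass_P = moles_P * M_P = 2.082 * 190.38
mass_P = 396.37116 g, rounded to 4 dp:

396.3712 g


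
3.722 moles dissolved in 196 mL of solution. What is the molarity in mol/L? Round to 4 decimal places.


Convert volume to liters: V_L = V_mL / 1000.
V_L = 196 / 1000 = 0.196 L
M = n / V_L = 3.722 / 0.196
M = 18.98979592 mol/L, rounded to 4 dp:

18.9898 mol/L


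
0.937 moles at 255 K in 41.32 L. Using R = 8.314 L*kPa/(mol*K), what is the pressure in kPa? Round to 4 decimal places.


PV = nRT, solve for P = nRT / V.
nRT = 0.937 * 8.314 * 255 = 1986.5056
P = 1986.5056 / 41.32
P = 48.07612778 kPa, rounded to 4 dp:

48.0761 kPa


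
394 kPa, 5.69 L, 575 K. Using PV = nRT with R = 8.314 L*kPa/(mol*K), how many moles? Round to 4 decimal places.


PV = nRT, solve for n = PV / (RT).
PV = 394 * 5.69 = 2241.86
RT = 8.314 * 575 = 4780.55
n = 2241.86 / 4780.55
n = 0.46895441 mol, rounded to 4 dp:

0.4690 mol


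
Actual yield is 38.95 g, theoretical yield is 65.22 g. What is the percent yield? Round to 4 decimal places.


% yield = 100 * actual / theoretical
% yield = 100 * 38.95 / 65.22
% yield = 59.7209445 %, rounded to 4 dp:

59.7209 %


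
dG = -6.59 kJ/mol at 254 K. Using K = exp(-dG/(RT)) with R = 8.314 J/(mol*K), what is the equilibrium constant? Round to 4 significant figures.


dG is in kJ/mol; multiply by 1000 to match R in J/(mol*K).
RT = 8.314 * 254 = 2111.756 J/mol
exponent = -dG*1000 / (RT) = -(-6.59*1000) / 2111.756 = 3.12062568
K = exp(3.12062568)
K = 22.660553, rounded to 4 significant figures:

22.66


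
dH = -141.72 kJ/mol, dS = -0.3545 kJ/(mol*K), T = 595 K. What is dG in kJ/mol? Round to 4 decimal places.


Gibbs: dG = dH - T*dS (consistent units, dS already in kJ/(mol*K)).
T*dS = 595 * -0.3545 = -210.9275
dG = -141.72 - (-210.9275)
dG = 69.2075 kJ/mol, rounded to 4 dp:

69.2075 kJ/mol


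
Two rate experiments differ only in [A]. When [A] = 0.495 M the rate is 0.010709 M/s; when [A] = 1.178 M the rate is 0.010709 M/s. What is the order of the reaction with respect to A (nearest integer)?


Rate is proportional to [A]^n, so rate2/rate1 = ([A]2/[A]1)^n. Take logs to solve for n.
rate2/rate1 = 0.010709 / 0.010709 = 1.0
[A]2/[A]1 = 1.178 / 0.495 = 2.3798
n = ln(1.0) / ln(2.3798) = 0.0
Nearest integer order:

0


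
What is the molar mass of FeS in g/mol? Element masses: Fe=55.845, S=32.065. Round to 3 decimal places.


M = sum(count * atomic_mass) over atoms.
M = 1*55.845 + 1*32.065
M = 55.845 + 32.065
M = 87.91 g/mol, rounded to 3 dp:

87.910 g/mol


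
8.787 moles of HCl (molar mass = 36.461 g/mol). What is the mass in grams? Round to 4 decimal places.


mass = n * M
mass = 8.787 * 36.461
mass = 320.382807 g, rounded to 4 dp:

320.3828 g


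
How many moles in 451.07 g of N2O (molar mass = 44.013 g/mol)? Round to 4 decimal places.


n = mass / M
n = 451.07 / 44.013
n = 10.24856292 mol, rounded to 4 dp:

10.2486 mol


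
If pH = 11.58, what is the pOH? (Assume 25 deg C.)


At 25 deg C, pH + pOH = 14.
pOH = 14 - pH = 14 - 11.58
pOH = 2.42:

2.42


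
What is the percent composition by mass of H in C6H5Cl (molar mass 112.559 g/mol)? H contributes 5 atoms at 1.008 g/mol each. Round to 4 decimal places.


pct = 100 * (n_elem * M_elem) / M_total
mass_contribution = 5 * 1.008 = 5.04 g/mol
pct = 100 * 5.04 / 112.559
pct = 4.47765172 %, rounded to 4 dp:

4.4777 %


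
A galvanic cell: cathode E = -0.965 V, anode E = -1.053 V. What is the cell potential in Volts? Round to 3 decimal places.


Standard cell potential: E_cell = E_cathode - E_anode.
E_cell = -0.965 - (-1.053)
E_cell = 0.088 V, rounded to 3 dp:

0.088 V


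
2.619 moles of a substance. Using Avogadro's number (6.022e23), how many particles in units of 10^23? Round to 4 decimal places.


N = n * NA, then divide by 1e23 for the requested units.
N / 1e23 = n * 6.022
N / 1e23 = 2.619 * 6.022
N / 1e23 = 15.771618, rounded to 4 dp:

15.7716


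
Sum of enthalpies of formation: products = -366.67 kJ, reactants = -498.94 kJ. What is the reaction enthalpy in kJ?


dH_rxn = sum(dH_f products) - sum(dH_f reactants)
dH_rxn = -366.67 - (-498.94)
dH_rxn = 132.27 kJ:

132.27 kJ


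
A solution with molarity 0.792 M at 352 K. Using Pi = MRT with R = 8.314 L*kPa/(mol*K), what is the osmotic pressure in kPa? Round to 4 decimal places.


Osmotic pressure (van't Hoff): Pi = M*R*T.
RT = 8.314 * 352 = 2926.528
Pi = 0.792 * 2926.528
Pi = 2317.810176 kPa, rounded to 4 dp:

2317.8102 kPa


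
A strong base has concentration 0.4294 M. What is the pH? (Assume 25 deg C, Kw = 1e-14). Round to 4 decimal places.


A strong base dissociates completely, so [OH-] equals the given concentration.
pOH = -log10([OH-]) = -log10(0.4294) = 0.367138
pH = 14 - pOH = 14 - 0.367138
pH = 13.632862, rounded to 4 dp:

13.6329


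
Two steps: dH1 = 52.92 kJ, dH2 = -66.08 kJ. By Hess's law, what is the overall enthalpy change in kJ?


Hess's law: enthalpy is a state function, so add the step enthalpies.
dH_total = dH1 + dH2 = 52.92 + (-66.08)
dH_total = -13.16 kJ:

-13.16 kJ


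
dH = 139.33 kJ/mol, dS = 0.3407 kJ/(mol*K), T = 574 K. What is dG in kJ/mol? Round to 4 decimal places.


Gibbs: dG = dH - T*dS (consistent units, dS already in kJ/(mol*K)).
T*dS = 574 * 0.3407 = 195.5618
dG = 139.33 - (195.5618)
dG = -56.2318 kJ/mol, rounded to 4 dp:

-56.2318 kJ/mol


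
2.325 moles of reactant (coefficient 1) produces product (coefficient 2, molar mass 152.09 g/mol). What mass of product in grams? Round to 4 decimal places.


Use the coefficient ratio to convert reactant moles to product moles, then multiply by the product's molar mass.
moles_P = moles_R * (coeff_P / coeff_R) = 2.325 * (2/1) = 4.65
mass_P = moles_P * M_P = 4.65 * 152.09
mass_P = 707.2185 g, rounded to 4 dp:

707.2185 g


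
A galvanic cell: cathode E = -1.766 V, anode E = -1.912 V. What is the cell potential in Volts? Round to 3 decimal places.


Standard cell potential: E_cell = E_cathode - E_anode.
E_cell = -1.766 - (-1.912)
E_cell = 0.146 V, rounded to 3 dp:

0.146 V


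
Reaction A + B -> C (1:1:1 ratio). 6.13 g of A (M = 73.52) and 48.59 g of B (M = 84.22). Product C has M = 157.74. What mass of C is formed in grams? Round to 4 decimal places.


Find moles of each reactant; the smaller value is the limiting reagent in a 1:1:1 reaction, so moles_C equals moles of the limiter.
n_A = mass_A / M_A = 6.13 / 73.52 = 0.083379 mol
n_B = mass_B / M_B = 48.59 / 84.22 = 0.576941 mol
Limiting reagent: A (smaller), n_limiting = 0.083379 mol
mass_C = n_limiting * M_C = 0.083379 * 157.74
mass_C = 13.15220346 g, rounded to 4 dp:

13.1522 g


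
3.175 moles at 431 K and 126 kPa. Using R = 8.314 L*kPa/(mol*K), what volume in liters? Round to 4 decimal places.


PV = nRT, solve for V = nRT / P.
nRT = 3.175 * 8.314 * 431 = 11377.0855
V = 11377.0855 / 126
V = 90.29432937 L, rounded to 4 dp:

90.2943 L


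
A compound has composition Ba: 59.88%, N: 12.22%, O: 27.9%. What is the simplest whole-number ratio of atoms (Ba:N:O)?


Assume 100 g of compound, divide each mass% by atomic mass to get moles, then normalize by the smallest to get a raw atom ratio.
Moles per 100 g: Ba: 59.88/137.327 = 0.436, N: 12.22/14.007 = 0.8724, O: 27.9/15.999 = 1.7439
Raw ratio (divide by min = 0.436): Ba: 1.0, N: 2.001, O: 3.999
Multiply by 1 to clear fractions: Ba: 1.0 ~= 1, N: 2.001 ~= 2, O: 3.999 ~= 4
Reduce by GCD to get the simplest whole-number ratio:

1:2:4


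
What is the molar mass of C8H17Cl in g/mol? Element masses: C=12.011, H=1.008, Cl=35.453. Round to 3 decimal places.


M = sum(count * atomic_mass) over atoms.
M = 8*12.011 + 17*1.008 + 1*35.453
M = 96.088 + 17.136 + 35.453
M = 148.677 g/mol, rounded to 3 dp:

148.677 g/mol


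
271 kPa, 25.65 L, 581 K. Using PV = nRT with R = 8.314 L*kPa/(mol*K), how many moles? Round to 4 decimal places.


PV = nRT, solve for n = PV / (RT).
PV = 271 * 25.65 = 6951.15
RT = 8.314 * 581 = 4830.434
n = 6951.15 / 4830.434
n = 1.43903219 mol, rounded to 4 dp:

1.4390 mol


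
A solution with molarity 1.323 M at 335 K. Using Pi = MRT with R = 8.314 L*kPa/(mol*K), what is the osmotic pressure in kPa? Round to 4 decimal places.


Osmotic pressure (van't Hoff): Pi = M*R*T.
RT = 8.314 * 335 = 2785.19
Pi = 1.323 * 2785.19
Pi = 3684.80637 kPa, rounded to 4 dp:

3684.8064 kPa


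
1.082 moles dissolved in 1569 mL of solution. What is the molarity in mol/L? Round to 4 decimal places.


Convert volume to liters: V_L = V_mL / 1000.
V_L = 1569 / 1000 = 1.569 L
M = n / V_L = 1.082 / 1.569
M = 0.68961122 mol/L, rounded to 4 dp:

0.6896 mol/L


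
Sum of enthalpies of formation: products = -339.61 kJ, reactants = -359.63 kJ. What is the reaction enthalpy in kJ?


dH_rxn = sum(dH_f products) - sum(dH_f reactants)
dH_rxn = -339.61 - (-359.63)
dH_rxn = 20.02 kJ:

20.02 kJ


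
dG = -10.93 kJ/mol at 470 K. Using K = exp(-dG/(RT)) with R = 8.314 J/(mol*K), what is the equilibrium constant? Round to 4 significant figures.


dG is in kJ/mol; multiply by 1000 to match R in J/(mol*K).
RT = 8.314 * 470 = 3907.58 J/mol
exponent = -dG*1000 / (RT) = -(-10.93*1000) / 3907.58 = 2.79712763
K = exp(2.79712763)
K = 16.397479, rounded to 4 significant figures:

16.40


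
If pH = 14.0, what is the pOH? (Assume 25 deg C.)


At 25 deg C, pH + pOH = 14.
pOH = 14 - pH = 14 - 14.0
pOH = 0.0:

0.00


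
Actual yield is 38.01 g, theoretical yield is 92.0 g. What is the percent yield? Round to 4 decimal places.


% yield = 100 * actual / theoretical
% yield = 100 * 38.01 / 92.0
% yield = 41.31521739 %, rounded to 4 dp:

41.3152 %


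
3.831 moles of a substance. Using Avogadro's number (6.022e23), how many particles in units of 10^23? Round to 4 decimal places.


N = n * NA, then divide by 1e23 for the requested units.
N / 1e23 = n * 6.022
N / 1e23 = 3.831 * 6.022
N / 1e23 = 23.070282, rounded to 4 dp:

23.0703


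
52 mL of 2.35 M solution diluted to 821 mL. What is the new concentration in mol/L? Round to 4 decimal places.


Dilution: M1*V1 = M2*V2, solve for M2.
M2 = M1*V1 / V2
M2 = 2.35 * 52 / 821
M2 = 122.2 / 821
M2 = 0.14884287 mol/L, rounded to 4 dp:

0.1488 mol/L


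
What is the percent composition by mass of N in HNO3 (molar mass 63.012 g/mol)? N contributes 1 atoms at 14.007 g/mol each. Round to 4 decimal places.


pct = 100 * (n_elem * M_elem) / M_total
mass_contribution = 1 * 14.007 = 14.007 g/mol
pct = 100 * 14.007 / 63.012
pct = 22.22909922 %, rounded to 4 dp:

22.2291 %


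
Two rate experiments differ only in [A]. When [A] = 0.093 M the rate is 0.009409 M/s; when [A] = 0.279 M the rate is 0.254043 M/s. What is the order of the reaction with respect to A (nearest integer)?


Rate is proportional to [A]^n, so rate2/rate1 = ([A]2/[A]1)^n. Take logs to solve for n.
rate2/rate1 = 0.254043 / 0.009409 = 27.0
[A]2/[A]1 = 0.279 / 0.093 = 3.0
n = ln(27.0) / ln(3.0) = 3.0
Nearest integer order:

3


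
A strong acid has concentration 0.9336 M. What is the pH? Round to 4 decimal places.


A strong acid dissociates completely, so [H+] equals the given concentration.
pH = -log10([H+]) = -log10(0.9336)
pH = 0.02983916, rounded to 4 dp:

0.0298


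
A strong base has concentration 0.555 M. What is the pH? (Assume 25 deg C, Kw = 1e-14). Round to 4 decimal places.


A strong base dissociates completely, so [OH-] equals the given concentration.
pOH = -log10([OH-]) = -log10(0.555) = 0.255707
pH = 14 - pOH = 14 - 0.255707
pH = 13.744293, rounded to 4 dp:

13.7443


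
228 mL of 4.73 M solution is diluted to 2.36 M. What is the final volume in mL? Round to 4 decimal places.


Dilution: M1*V1 = M2*V2, solve for V2.
V2 = M1*V1 / M2
V2 = 4.73 * 228 / 2.36
V2 = 1078.44 / 2.36
V2 = 456.96610169 mL, rounded to 4 dp:

456.9661 mL


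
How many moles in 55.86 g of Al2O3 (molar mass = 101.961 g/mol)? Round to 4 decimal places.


n = mass / M
n = 55.86 / 101.961
n = 0.54785653 mol, rounded to 4 dp:

0.5479 mol


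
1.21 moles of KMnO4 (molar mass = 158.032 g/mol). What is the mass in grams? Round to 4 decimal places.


mass = n * M
mass = 1.21 * 158.032
mass = 191.21872 g, rounded to 4 dp:

191.2187 g


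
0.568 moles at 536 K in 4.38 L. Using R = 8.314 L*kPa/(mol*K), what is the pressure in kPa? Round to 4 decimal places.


PV = nRT, solve for P = nRT / V.
nRT = 0.568 * 8.314 * 536 = 2531.1807
P = 2531.1807 / 4.38
P = 577.89513699 kPa, rounded to 4 dp:

577.8951 kPa


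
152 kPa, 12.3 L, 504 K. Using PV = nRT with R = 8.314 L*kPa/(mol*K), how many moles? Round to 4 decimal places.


PV = nRT, solve for n = PV / (RT).
PV = 152 * 12.3 = 1869.6
RT = 8.314 * 504 = 4190.256
n = 1869.6 / 4190.256
n = 0.44617799 mol, rounded to 4 dp:

0.4462 mol


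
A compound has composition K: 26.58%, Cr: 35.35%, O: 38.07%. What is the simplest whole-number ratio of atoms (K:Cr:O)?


Assume 100 g of compound, divide each mass% by atomic mass to get moles, then normalize by the smallest to get a raw atom ratio.
Moles per 100 g: K: 26.58/39.098 = 0.6798, Cr: 35.35/51.996 = 0.6799, O: 38.07/15.999 = 2.3795
Raw ratio (divide by min = 0.6798): K: 1.0, Cr: 1.0, O: 3.5
Multiply by 2 to clear fractions: K: 2.0 ~= 2, Cr: 2.0 ~= 2, O: 7.0 ~= 7
Reduce by GCD to get the simplest whole-number ratio:

2:2:7


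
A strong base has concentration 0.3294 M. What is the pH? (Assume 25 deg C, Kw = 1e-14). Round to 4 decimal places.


A strong base dissociates completely, so [OH-] equals the given concentration.
pOH = -log10([OH-]) = -log10(0.3294) = 0.482276
pH = 14 - pOH = 14 - 0.482276
pH = 13.517724, rounded to 4 dp:

13.5177


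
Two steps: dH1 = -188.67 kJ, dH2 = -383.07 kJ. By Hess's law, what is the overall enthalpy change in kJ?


Hess's law: enthalpy is a state function, so add the step enthalpies.
dH_total = dH1 + dH2 = -188.67 + (-383.07)
dH_total = -571.74 kJ:

-571.74 kJ


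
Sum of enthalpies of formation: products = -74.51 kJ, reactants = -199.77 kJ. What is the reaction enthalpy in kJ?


dH_rxn = sum(dH_f products) - sum(dH_f reactants)
dH_rxn = -74.51 - (-199.77)
dH_rxn = 125.26 kJ:

125.26 kJ


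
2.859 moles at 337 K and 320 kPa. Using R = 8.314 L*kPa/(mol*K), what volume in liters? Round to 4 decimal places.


PV = nRT, solve for V = nRT / P.
nRT = 2.859 * 8.314 * 337 = 8010.3977
V = 8010.3977 / 320
V = 25.03249281 L, rounded to 4 dp:

25.0325 L


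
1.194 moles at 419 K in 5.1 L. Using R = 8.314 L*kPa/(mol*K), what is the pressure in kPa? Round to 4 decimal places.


PV = nRT, solve for P = nRT / V.
nRT = 1.194 * 8.314 * 419 = 4159.3778
P = 4159.3778 / 5.1
P = 815.56427451 kPa, rounded to 4 dp:

815.5643 kPa


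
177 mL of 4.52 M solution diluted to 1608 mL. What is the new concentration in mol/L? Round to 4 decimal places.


Dilution: M1*V1 = M2*V2, solve for M2.
M2 = M1*V1 / V2
M2 = 4.52 * 177 / 1608
M2 = 800.04 / 1608
M2 = 0.49753731 mol/L, rounded to 4 dp:

0.4975 mol/L


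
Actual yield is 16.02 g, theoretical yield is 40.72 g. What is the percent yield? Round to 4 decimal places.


% yield = 100 * actual / theoretical
% yield = 100 * 16.02 / 40.72
% yield = 39.34184676 %, rounded to 4 dp:

39.3418 %


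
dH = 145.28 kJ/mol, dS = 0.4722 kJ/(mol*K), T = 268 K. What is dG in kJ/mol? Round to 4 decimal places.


Gibbs: dG = dH - T*dS (consistent units, dS already in kJ/(mol*K)).
T*dS = 268 * 0.4722 = 126.5496
dG = 145.28 - (126.5496)
dG = 18.7304 kJ/mol, rounded to 4 dp:

18.7304 kJ/mol


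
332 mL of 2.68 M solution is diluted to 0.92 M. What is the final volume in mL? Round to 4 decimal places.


Dilution: M1*V1 = M2*V2, solve for V2.
V2 = M1*V1 / M2
V2 = 2.68 * 332 / 0.92
V2 = 889.76 / 0.92
V2 = 967.13043478 mL, rounded to 4 dp:

967.1304 mL


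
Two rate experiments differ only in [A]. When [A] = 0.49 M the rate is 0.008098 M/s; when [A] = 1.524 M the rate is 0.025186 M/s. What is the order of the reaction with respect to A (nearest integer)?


Rate is proportional to [A]^n, so rate2/rate1 = ([A]2/[A]1)^n. Take logs to solve for n.
rate2/rate1 = 0.025186 / 0.008098 = 3.1102
[A]2/[A]1 = 1.524 / 0.49 = 3.1102
n = ln(3.1102) / ln(3.1102) = 1.0
Nearest integer order:

1


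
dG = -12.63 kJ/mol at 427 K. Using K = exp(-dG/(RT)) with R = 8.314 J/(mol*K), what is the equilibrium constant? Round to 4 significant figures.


dG is in kJ/mol; multiply by 1000 to match R in J/(mol*K).
RT = 8.314 * 427 = 3550.078 J/mol
exponent = -dG*1000 / (RT) = -(-12.63*1000) / 3550.078 = 3.55766831
K = exp(3.55766831)
K = 35.081303, rounded to 4 significant figures:

35.08


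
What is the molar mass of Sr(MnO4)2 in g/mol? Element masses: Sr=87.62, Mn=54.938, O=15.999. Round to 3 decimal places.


M = sum(count * atomic_mass) over atoms.
M = 1*87.62 + 2*54.938 + 8*15.999
M = 87.62 + 109.876 + 127.992
M = 325.488 g/mol, rounded to 3 dp:

325.488 g/mol


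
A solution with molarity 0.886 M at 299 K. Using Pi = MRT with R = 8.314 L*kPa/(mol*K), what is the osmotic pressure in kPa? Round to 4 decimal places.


Osmotic pressure (van't Hoff): Pi = M*R*T.
RT = 8.314 * 299 = 2485.886
Pi = 0.886 * 2485.886
Pi = 2202.494996 kPa, rounded to 4 dp:

2202.4950 kPa


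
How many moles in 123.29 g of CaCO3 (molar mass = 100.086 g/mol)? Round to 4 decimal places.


n = mass / M
n = 123.29 / 100.086
n = 1.23184062 mol, rounded to 4 dp:

1.2318 mol


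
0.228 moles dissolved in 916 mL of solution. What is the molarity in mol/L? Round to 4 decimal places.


Convert volume to liters: V_L = V_mL / 1000.
V_L = 916 / 1000 = 0.916 L
M = n / V_L = 0.228 / 0.916
M = 0.2489083 mol/L, rounded to 4 dp:

0.2489 mol/L


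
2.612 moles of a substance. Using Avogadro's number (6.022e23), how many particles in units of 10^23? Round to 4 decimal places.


N = n * NA, then divide by 1e23 for the requested units.
N / 1e23 = n * 6.022
N / 1e23 = 2.612 * 6.022
N / 1e23 = 15.729464, rounded to 4 dp:

15.7295


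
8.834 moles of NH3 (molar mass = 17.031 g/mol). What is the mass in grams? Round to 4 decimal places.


mass = n * M
mass = 8.834 * 17.031
mass = 150.451854 g, rounded to 4 dp:

150.4519 g


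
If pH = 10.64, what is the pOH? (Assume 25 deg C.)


At 25 deg C, pH + pOH = 14.
pOH = 14 - pH = 14 - 10.64
pOH = 3.36:

3.36


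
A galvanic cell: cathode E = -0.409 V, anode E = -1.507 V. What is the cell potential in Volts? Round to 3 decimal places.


Standard cell potential: E_cell = E_cathode - E_anode.
E_cell = -0.409 - (-1.507)
E_cell = 1.098 V, rounded to 3 dp:

1.098 V


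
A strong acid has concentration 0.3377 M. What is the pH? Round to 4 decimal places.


A strong acid dissociates completely, so [H+] equals the given concentration.
pH = -log10([H+]) = -log10(0.3377)
pH = 0.47146894, rounded to 4 dp:

0.4715


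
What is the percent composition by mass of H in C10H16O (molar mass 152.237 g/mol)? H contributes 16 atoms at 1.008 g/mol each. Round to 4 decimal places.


pct = 100 * (n_elem * M_elem) / M_total
mass_contribution = 16 * 1.008 = 16.128 g/mol
pct = 100 * 16.128 / 152.237
pct = 10.59400803 %, rounded to 4 dp:

10.5940 %


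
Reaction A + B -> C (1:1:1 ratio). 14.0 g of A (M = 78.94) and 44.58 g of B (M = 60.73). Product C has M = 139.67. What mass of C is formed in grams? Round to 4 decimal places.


Find moles of each reactant; the smaller value is the limiting reagent in a 1:1:1 reaction, so moles_C equals moles of the limiter.
n_A = mass_A / M_A = 14.0 / 78.94 = 0.17735 mol
n_B = mass_B / M_B = 44.58 / 60.73 = 0.734069 mol
Limiting reagent: A (smaller), n_limiting = 0.17735 mol
mass_C = n_limiting * M_C = 0.17735 * 139.67
mass_C = 24.7704745 g, rounded to 4 dp:

24.7705 g


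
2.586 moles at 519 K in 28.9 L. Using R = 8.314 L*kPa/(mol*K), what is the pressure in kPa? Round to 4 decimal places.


PV = nRT, solve for P = nRT / V.
nRT = 2.586 * 8.314 * 519 = 11158.5021
P = 11158.5021 / 28.9
P = 386.1073391 kPa, rounded to 4 dp:

386.1073 kPa


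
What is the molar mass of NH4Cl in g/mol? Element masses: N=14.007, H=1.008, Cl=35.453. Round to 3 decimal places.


M = sum(count * atomic_mass) over atoms.
M = 1*14.007 + 4*1.008 + 1*35.453
M = 14.007 + 4.032 + 35.453
M = 53.492 g/mol, rounded to 3 dp:

53.492 g/mol


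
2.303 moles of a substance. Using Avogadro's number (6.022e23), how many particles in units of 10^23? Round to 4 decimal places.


N = n * NA, then divide by 1e23 for the requested units.
N / 1e23 = n * 6.022
N / 1e23 = 2.303 * 6.022
N / 1e23 = 13.868666, rounded to 4 dp:

13.8687


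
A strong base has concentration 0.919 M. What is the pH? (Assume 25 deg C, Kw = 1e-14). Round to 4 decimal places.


A strong base dissociates completely, so [OH-] equals the given concentration.
pOH = -log10([OH-]) = -log10(0.919) = 0.036684
pH = 14 - pOH = 14 - 0.036684
pH = 13.963316, rounded to 4 dp:

13.9633


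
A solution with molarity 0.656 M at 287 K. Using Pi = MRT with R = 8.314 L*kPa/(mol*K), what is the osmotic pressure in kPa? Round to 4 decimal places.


Osmotic pressure (van't Hoff): Pi = M*R*T.
RT = 8.314 * 287 = 2386.118
Pi = 0.656 * 2386.118
Pi = 1565.293408 kPa, rounded to 4 dp:

1565.2934 kPa


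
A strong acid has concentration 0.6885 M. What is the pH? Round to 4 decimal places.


A strong acid dissociates completely, so [H+] equals the given concentration.
pH = -log10([H+]) = -log10(0.6885)
pH = 0.16209606, rounded to 4 dp:

0.1621


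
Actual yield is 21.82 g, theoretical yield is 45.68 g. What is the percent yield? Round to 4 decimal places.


% yield = 100 * actual / theoretical
% yield = 100 * 21.82 / 45.68
% yield = 47.76707531 %, rounded to 4 dp:

47.7671 %


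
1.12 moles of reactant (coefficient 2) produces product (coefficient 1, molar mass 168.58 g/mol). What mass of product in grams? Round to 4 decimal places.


Use the coefficient ratio to convert reactant moles to product moles, then multiply by the product's molar mass.
moles_P = moles_R * (coeff_P / coeff_R) = 1.12 * (1/2) = 0.56
mass_P = moles_P * M_P = 0.56 * 168.58
mass_P = 94.4048 g, rounded to 4 dp:

94.4048 g


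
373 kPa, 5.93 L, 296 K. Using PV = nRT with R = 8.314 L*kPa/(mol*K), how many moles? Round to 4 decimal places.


PV = nRT, solve for n = PV / (RT).
PV = 373 * 5.93 = 2211.89
RT = 8.314 * 296 = 2460.944
n = 2211.89 / 2460.944
n = 0.89879737 mol, rounded to 4 dp:

0.8988 mol


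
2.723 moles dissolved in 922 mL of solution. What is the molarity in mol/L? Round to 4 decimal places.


Convert volume to liters: V_L = V_mL / 1000.
V_L = 922 / 1000 = 0.922 L
M = n / V_L = 2.723 / 0.922
M = 2.95336226 mol/L, rounded to 4 dp:

2.9534 mol/L


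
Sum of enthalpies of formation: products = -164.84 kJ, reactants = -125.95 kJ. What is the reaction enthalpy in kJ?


dH_rxn = sum(dH_f products) - sum(dH_f reactants)
dH_rxn = -164.84 - (-125.95)
dH_rxn = -38.89 kJ:

-38.89 kJ


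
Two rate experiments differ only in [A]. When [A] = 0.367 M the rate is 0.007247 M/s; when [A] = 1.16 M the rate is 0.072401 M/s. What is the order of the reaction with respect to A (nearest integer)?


Rate is proportional to [A]^n, so rate2/rate1 = ([A]2/[A]1)^n. Take logs to solve for n.
rate2/rate1 = 0.072401 / 0.007247 = 9.9905
[A]2/[A]1 = 1.16 / 0.367 = 3.1608
n = ln(9.9905) / ln(3.1608) = 2.0
Nearest integer order:

2


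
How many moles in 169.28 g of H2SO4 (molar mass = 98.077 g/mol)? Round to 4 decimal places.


n = mass / M
n = 169.28 / 98.077
n = 1.7259908 mol, rounded to 4 dp:

1.7260 mol


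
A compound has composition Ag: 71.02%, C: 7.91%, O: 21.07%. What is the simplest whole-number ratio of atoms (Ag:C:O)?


Assume 100 g of compound, divide each mass% by atomic mass to get moles, then normalize by the smallest to get a raw atom ratio.
Moles per 100 g: Ag: 71.02/107.868 = 0.6584, C: 7.91/12.011 = 0.6586, O: 21.07/15.999 = 1.317
Raw ratio (divide by min = 0.6584): Ag: 1.0, C: 1.0, O: 2.0
Multiply by 1 to clear fractions: Ag: 1.0 ~= 1, C: 1.0 ~= 1, O: 2.0 ~= 2
Reduce by GCD to get the simplest whole-number ratio:

1:1:2
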